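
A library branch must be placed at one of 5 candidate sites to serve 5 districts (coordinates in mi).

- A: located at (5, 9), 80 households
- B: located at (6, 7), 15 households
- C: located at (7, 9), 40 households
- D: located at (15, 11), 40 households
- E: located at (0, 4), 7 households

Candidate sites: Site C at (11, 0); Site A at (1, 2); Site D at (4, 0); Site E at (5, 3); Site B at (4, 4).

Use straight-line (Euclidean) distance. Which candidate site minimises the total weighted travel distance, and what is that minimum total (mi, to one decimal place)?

Site B, total 1244.8 mi

Total weighted distance at each candidate:
  Site C (11, 0): total = 1938.4
  Site A (1, 2): total = 1801.2
  Site D (4, 0): total = 1875.0
  Site E (5, 3): total = 1342.8
  Site B (4, 4): total = 1244.8
Minimum is at Site B with total 1244.8 mi.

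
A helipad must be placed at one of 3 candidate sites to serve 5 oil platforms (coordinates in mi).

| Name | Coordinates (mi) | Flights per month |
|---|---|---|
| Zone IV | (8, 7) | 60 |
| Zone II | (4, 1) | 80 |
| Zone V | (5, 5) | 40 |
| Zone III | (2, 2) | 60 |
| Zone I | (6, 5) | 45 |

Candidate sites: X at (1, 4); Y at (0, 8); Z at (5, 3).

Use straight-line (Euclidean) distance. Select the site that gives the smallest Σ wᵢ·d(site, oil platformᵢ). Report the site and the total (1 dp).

Total weighted distance at each candidate:
  X (1, 4): total = 1324.9
  Y (0, 8): total = 2043.3
  Z (5, 3): total = 849.2
Minimum is at Z with total 849.2 mi.

Z, total 849.2 mi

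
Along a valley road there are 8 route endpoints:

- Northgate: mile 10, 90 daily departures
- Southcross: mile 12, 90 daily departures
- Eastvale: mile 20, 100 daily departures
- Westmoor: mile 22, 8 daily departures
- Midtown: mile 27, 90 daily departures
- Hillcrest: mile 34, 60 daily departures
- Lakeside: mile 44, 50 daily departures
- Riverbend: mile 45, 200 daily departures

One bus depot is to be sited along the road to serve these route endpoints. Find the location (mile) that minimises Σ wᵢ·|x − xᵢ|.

x = 27

For a sum of weighted absolute distances on a line, the optimum is the weighted median (not the mean). Total weight W = 688; half-weight = 344.
Sort by position and accumulate weight:
  mile 10 (Northgate, w=90) → cum 90
  mile 12 (Southcross, w=90) → cum 180
  mile 20 (Eastvale, w=100) → cum 280
  mile 22 (Westmoor, w=8) → cum 288
  mile 27 (Midtown, w=90) → cum 378  ≥ 344 → median here
  mile 34 (Hillcrest, w=60) → cum 438
  mile 44 (Lakeside, w=50) → cum 488
  mile 45 (Riverbend, w=200) → cum 688
Optimal location: mile 27.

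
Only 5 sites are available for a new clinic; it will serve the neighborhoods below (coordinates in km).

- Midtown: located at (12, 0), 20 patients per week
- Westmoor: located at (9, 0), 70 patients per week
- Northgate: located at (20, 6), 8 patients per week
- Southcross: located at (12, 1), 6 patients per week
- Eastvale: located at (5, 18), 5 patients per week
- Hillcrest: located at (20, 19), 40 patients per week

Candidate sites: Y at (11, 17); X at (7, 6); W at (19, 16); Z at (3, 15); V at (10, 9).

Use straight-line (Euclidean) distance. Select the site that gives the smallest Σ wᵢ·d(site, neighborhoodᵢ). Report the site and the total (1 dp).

Total weighted distance at each candidate:
  Y (11, 17): total = 2147.9
  X (7, 6): total = 1541.6
  W (19, 16): total = 2047.0
  Z (3, 15): total = 2451.1
  V (10, 9): total = 1568.4
Minimum is at X with total 1541.6 km.

X, total 1541.6 km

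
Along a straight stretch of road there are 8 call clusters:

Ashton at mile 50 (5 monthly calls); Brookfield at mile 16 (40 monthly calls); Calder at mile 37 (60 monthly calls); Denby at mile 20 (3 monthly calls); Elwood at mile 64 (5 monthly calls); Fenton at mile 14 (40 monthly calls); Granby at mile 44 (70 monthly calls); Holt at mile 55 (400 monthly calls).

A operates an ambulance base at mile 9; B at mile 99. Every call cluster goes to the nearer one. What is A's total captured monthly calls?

The indifferent point is the midpoint (9+99)/2 = 54; call clusters left of it (closer to A at 9) go to A, those right go to B.
  Fenton at 14 (w=40) → A
  Brookfield at 16 (w=40) → A
  Denby at 20 (w=3) → A
  Calder at 37 (w=60) → A
  Granby at 44 (w=70) → A
  Ashton at 50 (w=5) → A
  Holt at 55 (w=400) → B
  Elwood at 64 (w=5) → B
A captures 218; B captures 405.

218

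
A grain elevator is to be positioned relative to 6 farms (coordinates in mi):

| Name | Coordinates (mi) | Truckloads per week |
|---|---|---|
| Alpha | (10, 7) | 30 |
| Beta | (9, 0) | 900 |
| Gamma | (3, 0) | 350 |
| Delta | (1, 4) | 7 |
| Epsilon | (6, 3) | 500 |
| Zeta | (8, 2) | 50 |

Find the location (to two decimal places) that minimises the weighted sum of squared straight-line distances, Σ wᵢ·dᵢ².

(7.00, 1.00)

The minimiser of Σwᵢ‖p−pᵢ‖² is the weighted centroid p* = (Σwᵢpᵢ)/(Σwᵢ).
Σwᵢ = 1837.
Σwᵢxᵢ = 30·10 + 900·9 + 350·3 + 7·1 + 500·6 + 50·8 = 12857.
Σwᵢyᵢ = 30·7 + 900·0 + 350·0 + 7·4 + 500·3 + 50·2 = 1838.
x* = 12857/1837 = 7.00, y* = 1838/1837 = 1.00.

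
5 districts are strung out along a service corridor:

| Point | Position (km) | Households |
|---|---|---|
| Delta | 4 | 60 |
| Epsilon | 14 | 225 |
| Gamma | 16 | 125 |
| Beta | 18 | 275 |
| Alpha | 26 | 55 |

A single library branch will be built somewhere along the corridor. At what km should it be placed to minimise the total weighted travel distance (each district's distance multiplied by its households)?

x = 16

For a sum of weighted absolute distances on a line, the optimum is the weighted median (not the mean). Total weight W = 740; half-weight = 370.
Sort by position and accumulate weight:
  km 4 (Delta, w=60) → cum 60
  km 14 (Epsilon, w=225) → cum 285
  km 16 (Gamma, w=125) → cum 410  ≥ 370 → median here
  km 18 (Beta, w=275) → cum 685
  km 26 (Alpha, w=55) → cum 740
Optimal location: km 16.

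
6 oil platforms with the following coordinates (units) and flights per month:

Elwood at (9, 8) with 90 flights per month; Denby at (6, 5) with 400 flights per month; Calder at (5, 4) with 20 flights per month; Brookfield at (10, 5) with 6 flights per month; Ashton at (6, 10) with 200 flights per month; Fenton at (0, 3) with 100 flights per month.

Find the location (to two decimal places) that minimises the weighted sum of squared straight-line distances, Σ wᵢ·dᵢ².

The minimiser of Σwᵢ‖p−pᵢ‖² is the weighted centroid p* = (Σwᵢpᵢ)/(Σwᵢ).
Σwᵢ = 816.
Σwᵢxᵢ = 90·9 + 400·6 + 20·5 + 6·10 + 200·6 + 100·0 = 4570.
Σwᵢyᵢ = 90·8 + 400·5 + 20·4 + 6·5 + 200·10 + 100·3 = 5130.
x* = 4570/816 = 5.60, y* = 5130/816 = 6.29.

(5.60, 6.29)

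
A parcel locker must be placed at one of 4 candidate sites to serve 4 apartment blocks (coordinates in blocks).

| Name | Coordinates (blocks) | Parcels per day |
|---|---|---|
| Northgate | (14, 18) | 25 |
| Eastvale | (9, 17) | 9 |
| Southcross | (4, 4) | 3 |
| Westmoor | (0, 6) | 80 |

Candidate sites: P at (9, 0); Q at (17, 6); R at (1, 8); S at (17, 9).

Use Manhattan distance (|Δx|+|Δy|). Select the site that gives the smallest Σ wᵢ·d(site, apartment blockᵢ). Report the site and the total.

R, total 989 blocks

Total weighted distance at each candidate:
  P (9, 0): total = 1955
  Q (17, 6): total = 1951
  R (1, 8): total = 989
  S (17, 9): total = 2098
Minimum is at R with total 989 blocks.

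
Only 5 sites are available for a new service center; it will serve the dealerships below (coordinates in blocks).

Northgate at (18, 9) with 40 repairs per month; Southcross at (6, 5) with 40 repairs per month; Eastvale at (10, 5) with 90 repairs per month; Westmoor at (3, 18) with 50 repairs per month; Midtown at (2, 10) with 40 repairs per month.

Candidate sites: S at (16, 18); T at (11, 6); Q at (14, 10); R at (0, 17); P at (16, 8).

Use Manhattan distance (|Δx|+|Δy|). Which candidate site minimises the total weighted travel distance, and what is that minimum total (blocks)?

T, total 2340 blocks

Total weighted distance at each candidate:
  S (16, 18): total = 4600
  T (11, 6): total = 2340
  Q (14, 10): total = 2960
  R (0, 17): total = 4300
  P (16, 8): total = 3240
Minimum is at T with total 2340 blocks.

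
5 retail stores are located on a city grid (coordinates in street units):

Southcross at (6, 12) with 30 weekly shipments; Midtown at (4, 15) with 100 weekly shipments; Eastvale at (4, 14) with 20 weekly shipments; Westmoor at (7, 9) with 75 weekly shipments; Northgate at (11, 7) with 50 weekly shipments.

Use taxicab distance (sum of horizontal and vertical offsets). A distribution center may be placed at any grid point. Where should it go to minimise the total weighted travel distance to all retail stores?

(6, 12)

Manhattan distance separates: Σwᵢ(|x−xᵢ|+|y−yᵢ|) = Σwᵢ|x−xᵢ| + Σwᵢ|y−yᵢ|, so x and y are optimised independently as 1-D weighted medians.
Total weight W = 275; half = 137.5.
x-coordinate, sorted with cumulative weight:
  x=4 (Midtown, w=100) cum 100
  x=4 (Eastvale, w=20) cum 120
  x=6 (Southcross, w=30) cum 150  ← median
  x=7 (Westmoor, w=75) cum 225
  x=11 (Northgate, w=50) cum 275
⇒ x* = 6
y-coordinate, sorted with cumulative weight:
  y=7 (Northgate, w=50) cum 50
  y=9 (Westmoor, w=75) cum 125
  y=12 (Southcross, w=30) cum 155  ← median
  y=14 (Eastvale, w=20) cum 175
  y=15 (Midtown, w=100) cum 275
⇒ y* = 12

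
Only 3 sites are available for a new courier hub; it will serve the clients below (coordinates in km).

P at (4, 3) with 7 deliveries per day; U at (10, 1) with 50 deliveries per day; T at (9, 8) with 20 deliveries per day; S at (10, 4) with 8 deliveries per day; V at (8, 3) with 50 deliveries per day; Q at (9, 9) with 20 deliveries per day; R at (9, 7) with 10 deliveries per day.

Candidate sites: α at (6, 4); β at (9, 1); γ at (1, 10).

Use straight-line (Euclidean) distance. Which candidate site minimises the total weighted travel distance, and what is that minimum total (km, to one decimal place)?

Total weighted distance at each candidate:
  α (6, 4): total = 668.5
  β (9, 1): total = 584.8
  γ (1, 10): total = 1682.8
Minimum is at β with total 584.8 km.

β, total 584.8 km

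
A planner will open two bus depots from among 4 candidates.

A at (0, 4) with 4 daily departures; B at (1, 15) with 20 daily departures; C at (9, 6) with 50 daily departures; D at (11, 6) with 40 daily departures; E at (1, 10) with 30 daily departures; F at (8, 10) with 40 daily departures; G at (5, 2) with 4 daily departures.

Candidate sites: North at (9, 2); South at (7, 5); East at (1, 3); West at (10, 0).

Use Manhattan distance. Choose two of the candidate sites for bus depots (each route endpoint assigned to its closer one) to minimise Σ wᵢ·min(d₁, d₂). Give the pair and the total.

{South, East}, total 1068

Evaluate every pair (each demand assigned to the nearer of the two):
  {South, East}: total = 1068
  {North, East}: total = 1274
  {North, South}: total = 1288
  {South, West}: total = 1292
  {East, West}: total = 1588
  {North, West}: total = 1760
Best pair: {South, East} with total 1068.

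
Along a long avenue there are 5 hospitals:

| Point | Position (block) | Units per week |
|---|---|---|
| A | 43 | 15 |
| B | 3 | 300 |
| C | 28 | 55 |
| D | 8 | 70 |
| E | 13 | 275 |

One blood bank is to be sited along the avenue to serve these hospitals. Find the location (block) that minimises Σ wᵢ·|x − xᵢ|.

For a sum of weighted absolute distances on a line, the optimum is the weighted median (not the mean). Total weight W = 715; half-weight = 357.5.
Sort by position and accumulate weight:
  block 3 (B, w=300) → cum 300
  block 8 (D, w=70) → cum 370  ≥ 357.5 → median here
  block 13 (E, w=275) → cum 645
  block 28 (C, w=55) → cum 700
  block 43 (A, w=15) → cum 715
Optimal location: block 8.

x = 8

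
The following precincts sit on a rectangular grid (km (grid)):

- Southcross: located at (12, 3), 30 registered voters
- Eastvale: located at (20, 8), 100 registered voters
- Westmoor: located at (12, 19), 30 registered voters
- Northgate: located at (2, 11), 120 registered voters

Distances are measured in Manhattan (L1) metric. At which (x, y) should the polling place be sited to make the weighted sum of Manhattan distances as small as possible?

Manhattan distance separates: Σwᵢ(|x−xᵢ|+|y−yᵢ|) = Σwᵢ|x−xᵢ| + Σwᵢ|y−yᵢ|, so x and y are optimised independently as 1-D weighted medians.
Total weight W = 280; half = 140.
x-coordinate, sorted with cumulative weight:
  x=2 (Northgate, w=120) cum 120
  x=12 (Southcross, w=30) cum 150  ← median
  x=12 (Westmoor, w=30) cum 180
  x=20 (Eastvale, w=100) cum 280
⇒ x* = 12
y-coordinate, sorted with cumulative weight:
  y=3 (Southcross, w=30) cum 30
  y=8 (Eastvale, w=100) cum 130
  y=11 (Northgate, w=120) cum 250  ← median
  y=19 (Westmoor, w=30) cum 280
⇒ y* = 11

(12, 11)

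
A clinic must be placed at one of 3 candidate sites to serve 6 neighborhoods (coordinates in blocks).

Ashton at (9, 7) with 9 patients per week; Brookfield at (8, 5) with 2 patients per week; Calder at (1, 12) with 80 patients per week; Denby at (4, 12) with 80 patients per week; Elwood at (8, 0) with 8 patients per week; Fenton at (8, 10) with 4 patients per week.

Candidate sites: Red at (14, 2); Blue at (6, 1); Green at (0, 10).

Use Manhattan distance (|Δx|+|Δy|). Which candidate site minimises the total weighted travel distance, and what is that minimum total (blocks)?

Total weighted distance at each candidate:
  Red (14, 2): total = 3668
  Blue (6, 1): total = 2481
  Green (0, 10): total = 1030
Minimum is at Green with total 1030 blocks.

Green, total 1030 blocks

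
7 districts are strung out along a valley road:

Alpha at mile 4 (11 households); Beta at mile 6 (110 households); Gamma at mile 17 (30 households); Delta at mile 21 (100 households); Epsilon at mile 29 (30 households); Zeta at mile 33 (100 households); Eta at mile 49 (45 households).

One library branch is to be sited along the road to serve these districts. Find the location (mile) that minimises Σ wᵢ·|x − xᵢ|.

x = 21

For a sum of weighted absolute distances on a line, the optimum is the weighted median (not the mean). Total weight W = 426; half-weight = 213.
Sort by position and accumulate weight:
  mile 4 (Alpha, w=11) → cum 11
  mile 6 (Beta, w=110) → cum 121
  mile 17 (Gamma, w=30) → cum 151
  mile 21 (Delta, w=100) → cum 251  ≥ 213 → median here
  mile 29 (Epsilon, w=30) → cum 281
  mile 33 (Zeta, w=100) → cum 381
  mile 49 (Eta, w=45) → cum 426
Optimal location: mile 21.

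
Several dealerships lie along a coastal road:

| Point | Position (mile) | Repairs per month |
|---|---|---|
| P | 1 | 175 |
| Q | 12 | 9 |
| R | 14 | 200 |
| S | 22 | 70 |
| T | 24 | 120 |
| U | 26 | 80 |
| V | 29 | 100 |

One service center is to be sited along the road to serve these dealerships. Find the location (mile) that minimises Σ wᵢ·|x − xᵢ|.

x = 14

For a sum of weighted absolute distances on a line, the optimum is the weighted median (not the mean). Total weight W = 754; half-weight = 377.
Sort by position and accumulate weight:
  mile 1 (P, w=175) → cum 175
  mile 12 (Q, w=9) → cum 184
  mile 14 (R, w=200) → cum 384  ≥ 377 → median here
  mile 22 (S, w=70) → cum 454
  mile 24 (T, w=120) → cum 574
  mile 26 (U, w=80) → cum 654
  mile 29 (V, w=100) → cum 754
Optimal location: mile 14.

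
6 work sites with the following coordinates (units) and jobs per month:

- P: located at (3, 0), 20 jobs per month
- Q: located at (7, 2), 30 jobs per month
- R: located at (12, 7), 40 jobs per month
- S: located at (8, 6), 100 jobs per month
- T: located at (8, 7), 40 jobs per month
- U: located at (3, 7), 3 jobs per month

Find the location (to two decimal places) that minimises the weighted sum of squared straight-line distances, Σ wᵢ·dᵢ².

(8.06, 5.33)

The minimiser of Σwᵢ‖p−pᵢ‖² is the weighted centroid p* = (Σwᵢpᵢ)/(Σwᵢ).
Σwᵢ = 233.
Σwᵢxᵢ = 20·3 + 30·7 + 40·12 + 100·8 + 40·8 + 3·3 = 1879.
Σwᵢyᵢ = 20·0 + 30·2 + 40·7 + 100·6 + 40·7 + 3·7 = 1241.
x* = 1879/233 = 8.06, y* = 1241/233 = 5.33.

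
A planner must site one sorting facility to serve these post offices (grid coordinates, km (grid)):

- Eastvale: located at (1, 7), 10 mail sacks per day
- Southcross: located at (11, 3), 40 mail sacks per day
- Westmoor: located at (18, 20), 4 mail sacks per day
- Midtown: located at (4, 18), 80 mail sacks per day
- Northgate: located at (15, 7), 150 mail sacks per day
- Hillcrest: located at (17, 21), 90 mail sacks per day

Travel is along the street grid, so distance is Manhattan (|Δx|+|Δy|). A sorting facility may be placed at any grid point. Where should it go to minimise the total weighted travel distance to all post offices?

Manhattan distance separates: Σwᵢ(|x−xᵢ|+|y−yᵢ|) = Σwᵢ|x−xᵢ| + Σwᵢ|y−yᵢ|, so x and y are optimised independently as 1-D weighted medians.
Total weight W = 374; half = 187.
x-coordinate, sorted with cumulative weight:
  x=1 (Eastvale, w=10) cum 10
  x=4 (Midtown, w=80) cum 90
  x=11 (Southcross, w=40) cum 130
  x=15 (Northgate, w=150) cum 280  ← median
  x=17 (Hillcrest, w=90) cum 370
  x=18 (Westmoor, w=4) cum 374
⇒ x* = 15
y-coordinate, sorted with cumulative weight:
  y=3 (Southcross, w=40) cum 40
  y=7 (Eastvale, w=10) cum 50
  y=7 (Northgate, w=150) cum 200  ← median
  y=18 (Midtown, w=80) cum 280
  y=20 (Westmoor, w=4) cum 284
  y=21 (Hillcrest, w=90) cum 374
⇒ y* = 7

(15, 7)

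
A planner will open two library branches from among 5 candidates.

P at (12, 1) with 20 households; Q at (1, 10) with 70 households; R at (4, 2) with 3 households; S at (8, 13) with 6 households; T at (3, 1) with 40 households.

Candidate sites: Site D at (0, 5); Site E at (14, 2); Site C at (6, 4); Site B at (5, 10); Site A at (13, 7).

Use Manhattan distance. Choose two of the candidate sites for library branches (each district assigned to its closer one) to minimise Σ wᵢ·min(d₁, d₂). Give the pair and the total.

Evaluate every pair (each demand assigned to the nearer of the two):
  {Site C, Site B}: total = 748
  {Site E, Site B}: total = 843
  {Site D, Site E}: total = 877
  {Site D, Site C}: total = 918
  {Site B, Site A}: total = 923
  {Site D, Site A}: total = 927
  {Site D, Site B}: total = 937
  {Site E, Site C}: total = 1148
  {Site C, Site A}: total = 1228
  {Site E, Site A}: total = 1686
Best pair: {Site C, Site B} with total 748.

{Site C, Site B}, total 748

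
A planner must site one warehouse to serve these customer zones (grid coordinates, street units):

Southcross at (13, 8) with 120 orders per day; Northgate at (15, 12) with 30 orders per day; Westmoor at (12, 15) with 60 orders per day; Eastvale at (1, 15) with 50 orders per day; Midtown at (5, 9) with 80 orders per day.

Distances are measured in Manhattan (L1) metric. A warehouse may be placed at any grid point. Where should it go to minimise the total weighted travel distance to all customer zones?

(12, 9)

Manhattan distance separates: Σwᵢ(|x−xᵢ|+|y−yᵢ|) = Σwᵢ|x−xᵢ| + Σwᵢ|y−yᵢ|, so x and y are optimised independently as 1-D weighted medians.
Total weight W = 340; half = 170.
x-coordinate, sorted with cumulative weight:
  x=1 (Eastvale, w=50) cum 50
  x=5 (Midtown, w=80) cum 130
  x=12 (Westmoor, w=60) cum 190  ← median
  x=13 (Southcross, w=120) cum 310
  x=15 (Northgate, w=30) cum 340
⇒ x* = 12
y-coordinate, sorted with cumulative weight:
  y=8 (Southcross, w=120) cum 120
  y=9 (Midtown, w=80) cum 200  ← median
  y=12 (Northgate, w=30) cum 230
  y=15 (Westmoor, w=60) cum 290
  y=15 (Eastvale, w=50) cum 340
⇒ y* = 9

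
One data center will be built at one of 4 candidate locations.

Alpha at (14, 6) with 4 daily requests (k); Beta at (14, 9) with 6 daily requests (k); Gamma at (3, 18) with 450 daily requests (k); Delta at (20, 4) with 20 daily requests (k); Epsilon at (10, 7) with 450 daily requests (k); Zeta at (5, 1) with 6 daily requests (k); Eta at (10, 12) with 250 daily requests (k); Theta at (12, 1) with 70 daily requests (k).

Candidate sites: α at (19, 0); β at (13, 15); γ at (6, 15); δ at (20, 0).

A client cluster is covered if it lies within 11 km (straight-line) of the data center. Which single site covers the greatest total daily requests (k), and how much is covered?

β, covering 1160

Coverage radius r = 11 km; a point is covered iff (Δx)²+(Δy)² ≤ 11² = 121.
  α (19, 0): covers {Alpha, Beta, Delta, Theta} → 100
  β (13, 15): covers {Alpha, Beta, Gamma, Epsilon, Eta} → 1160
  γ (6, 15): covers {Beta, Gamma, Epsilon, Eta} → 1156
  δ (20, 0): covers {Alpha, Beta, Delta, Theta} → 100
Maximum coverage at β: 1160 daily requests (k).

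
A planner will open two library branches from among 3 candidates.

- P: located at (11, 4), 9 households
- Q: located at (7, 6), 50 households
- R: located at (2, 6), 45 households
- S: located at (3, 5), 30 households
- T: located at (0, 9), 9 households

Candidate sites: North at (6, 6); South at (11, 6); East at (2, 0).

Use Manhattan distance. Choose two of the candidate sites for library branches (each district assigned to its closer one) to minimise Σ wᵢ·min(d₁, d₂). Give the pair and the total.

Evaluate every pair (each demand assigned to the nearer of the two):
  {North, South}: total = 449
  {North, East}: total = 494
  {South, East}: total = 767
Best pair: {North, South} with total 449.

{North, South}, total 449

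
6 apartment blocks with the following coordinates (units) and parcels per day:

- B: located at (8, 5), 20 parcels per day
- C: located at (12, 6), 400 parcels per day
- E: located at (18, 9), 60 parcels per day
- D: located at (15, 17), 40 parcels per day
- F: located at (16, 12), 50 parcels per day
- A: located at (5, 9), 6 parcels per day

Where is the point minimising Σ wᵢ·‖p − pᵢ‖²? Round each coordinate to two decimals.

The minimiser of Σwᵢ‖p−pᵢ‖² is the weighted centroid p* = (Σwᵢpᵢ)/(Σwᵢ).
Σwᵢ = 576.
Σwᵢxᵢ = 20·8 + 400·12 + 60·18 + 40·15 + 50·16 + 6·5 = 7470.
Σwᵢyᵢ = 20·5 + 400·6 + 60·9 + 40·17 + 50·12 + 6·9 = 4374.
x* = 7470/576 = 12.97, y* = 4374/576 = 7.59.

(12.97, 7.59)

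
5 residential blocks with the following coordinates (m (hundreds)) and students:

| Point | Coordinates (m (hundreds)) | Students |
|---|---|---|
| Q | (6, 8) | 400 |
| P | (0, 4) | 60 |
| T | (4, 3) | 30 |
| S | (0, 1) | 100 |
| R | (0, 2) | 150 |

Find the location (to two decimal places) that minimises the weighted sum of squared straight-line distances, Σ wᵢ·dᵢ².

The minimiser of Σwᵢ‖p−pᵢ‖² is the weighted centroid p* = (Σwᵢpᵢ)/(Σwᵢ).
Σwᵢ = 740.
Σwᵢxᵢ = 400·6 + 60·0 + 30·4 + 100·0 + 150·0 = 2520.
Σwᵢyᵢ = 400·8 + 60·4 + 30·3 + 100·1 + 150·2 = 3930.
x* = 2520/740 = 3.41, y* = 3930/740 = 5.31.

(3.41, 5.31)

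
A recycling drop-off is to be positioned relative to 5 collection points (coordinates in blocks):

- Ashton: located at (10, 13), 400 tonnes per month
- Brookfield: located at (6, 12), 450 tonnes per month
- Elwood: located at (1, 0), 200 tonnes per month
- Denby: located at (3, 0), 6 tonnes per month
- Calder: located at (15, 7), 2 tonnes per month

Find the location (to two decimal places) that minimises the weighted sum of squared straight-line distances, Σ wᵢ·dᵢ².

The minimiser of Σwᵢ‖p−pᵢ‖² is the weighted centroid p* = (Σwᵢpᵢ)/(Σwᵢ).
Σwᵢ = 1058.
Σwᵢxᵢ = 400·10 + 450·6 + 200·1 + 6·3 + 2·15 = 6948.
Σwᵢyᵢ = 400·13 + 450·12 + 200·0 + 6·0 + 2·7 = 10614.
x* = 6948/1058 = 6.57, y* = 10614/1058 = 10.03.

(6.57, 10.03)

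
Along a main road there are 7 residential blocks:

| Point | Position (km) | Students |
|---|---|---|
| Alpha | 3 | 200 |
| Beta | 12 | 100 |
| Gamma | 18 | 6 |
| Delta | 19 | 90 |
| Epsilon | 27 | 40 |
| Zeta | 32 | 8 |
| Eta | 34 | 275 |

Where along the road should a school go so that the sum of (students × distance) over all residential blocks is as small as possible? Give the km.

x = 19

For a sum of weighted absolute distances on a line, the optimum is the weighted median (not the mean). Total weight W = 719; half-weight = 359.5.
Sort by position and accumulate weight:
  km 3 (Alpha, w=200) → cum 200
  km 12 (Beta, w=100) → cum 300
  km 18 (Gamma, w=6) → cum 306
  km 19 (Delta, w=90) → cum 396  ≥ 359.5 → median here
  km 27 (Epsilon, w=40) → cum 436
  km 32 (Zeta, w=8) → cum 444
  km 34 (Eta, w=275) → cum 719
Optimal location: km 19.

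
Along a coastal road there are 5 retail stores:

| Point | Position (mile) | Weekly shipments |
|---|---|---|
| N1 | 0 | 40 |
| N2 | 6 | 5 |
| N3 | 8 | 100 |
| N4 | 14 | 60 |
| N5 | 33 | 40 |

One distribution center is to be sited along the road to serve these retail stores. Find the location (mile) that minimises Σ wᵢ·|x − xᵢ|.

For a sum of weighted absolute distances on a line, the optimum is the weighted median (not the mean). Total weight W = 245; half-weight = 122.5.
Sort by position and accumulate weight:
  mile 0 (N1, w=40) → cum 40
  mile 6 (N2, w=5) → cum 45
  mile 8 (N3, w=100) → cum 145  ≥ 122.5 → median here
  mile 14 (N4, w=60) → cum 205
  mile 33 (N5, w=40) → cum 245
Optimal location: mile 8.

x = 8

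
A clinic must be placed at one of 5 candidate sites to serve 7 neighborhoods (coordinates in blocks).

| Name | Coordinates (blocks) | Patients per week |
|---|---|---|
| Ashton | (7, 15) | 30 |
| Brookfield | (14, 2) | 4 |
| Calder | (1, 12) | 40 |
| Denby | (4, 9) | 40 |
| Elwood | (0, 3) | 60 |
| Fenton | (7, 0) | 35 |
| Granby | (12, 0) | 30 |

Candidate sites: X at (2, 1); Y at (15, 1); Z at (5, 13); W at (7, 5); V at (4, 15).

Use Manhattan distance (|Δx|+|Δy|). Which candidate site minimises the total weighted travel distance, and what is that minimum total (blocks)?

Total weighted distance at each candidate:
  X (2, 1): total = 2282
  Y (15, 1): total = 3883
  Z (5, 13): total = 2625
  W (7, 5): total = 2155
  V (4, 15): total = 2942
Minimum is at W with total 2155 blocks.

W, total 2155 blocks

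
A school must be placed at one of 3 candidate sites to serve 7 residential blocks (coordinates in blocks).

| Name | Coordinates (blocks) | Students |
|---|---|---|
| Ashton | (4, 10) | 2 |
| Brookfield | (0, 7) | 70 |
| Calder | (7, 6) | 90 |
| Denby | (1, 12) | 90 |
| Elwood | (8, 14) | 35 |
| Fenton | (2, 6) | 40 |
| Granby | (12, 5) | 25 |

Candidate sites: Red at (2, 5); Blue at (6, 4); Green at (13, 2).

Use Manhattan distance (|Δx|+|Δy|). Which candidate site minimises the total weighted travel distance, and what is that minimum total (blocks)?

Red, total 2369 blocks

Total weighted distance at each candidate:
  Red (2, 5): total = 2369
  Blue (6, 4): total = 2921
  Green (13, 2): total = 5469
Minimum is at Red with total 2369 blocks.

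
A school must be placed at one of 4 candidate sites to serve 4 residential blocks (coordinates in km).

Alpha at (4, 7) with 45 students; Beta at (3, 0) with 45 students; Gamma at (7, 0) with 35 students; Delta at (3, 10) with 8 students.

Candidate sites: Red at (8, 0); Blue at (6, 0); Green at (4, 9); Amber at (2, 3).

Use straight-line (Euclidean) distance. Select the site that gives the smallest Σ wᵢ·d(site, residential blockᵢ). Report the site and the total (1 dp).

Blue, total 581.1 km

Total weighted distance at each candidate:
  Red (8, 0): total = 712.2
  Blue (6, 0): total = 581.1
  Green (4, 9): total = 840.8
  Amber (2, 3): total = 604.2
Minimum is at Blue with total 581.1 km.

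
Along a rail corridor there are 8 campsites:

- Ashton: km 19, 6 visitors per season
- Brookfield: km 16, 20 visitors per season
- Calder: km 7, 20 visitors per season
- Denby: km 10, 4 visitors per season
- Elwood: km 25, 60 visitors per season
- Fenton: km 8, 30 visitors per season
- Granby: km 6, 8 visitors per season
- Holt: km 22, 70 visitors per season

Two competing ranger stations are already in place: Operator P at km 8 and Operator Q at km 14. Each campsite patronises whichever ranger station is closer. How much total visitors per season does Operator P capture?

The indifferent point is the midpoint (8+14)/2 = 11; campsites left of it (closer to Operator P at 8) go to Operator P, those right go to Operator Q.
  Granby at 6 (w=8) → Operator P
  Calder at 7 (w=20) → Operator P
  Fenton at 8 (w=30) → Operator P
  Denby at 10 (w=4) → Operator P
  Brookfield at 16 (w=20) → Operator Q
  Ashton at 19 (w=6) → Operator Q
  Holt at 22 (w=70) → Operator Q
  Elwood at 25 (w=60) → Operator Q
Operator P captures 62; Operator Q captures 156.

62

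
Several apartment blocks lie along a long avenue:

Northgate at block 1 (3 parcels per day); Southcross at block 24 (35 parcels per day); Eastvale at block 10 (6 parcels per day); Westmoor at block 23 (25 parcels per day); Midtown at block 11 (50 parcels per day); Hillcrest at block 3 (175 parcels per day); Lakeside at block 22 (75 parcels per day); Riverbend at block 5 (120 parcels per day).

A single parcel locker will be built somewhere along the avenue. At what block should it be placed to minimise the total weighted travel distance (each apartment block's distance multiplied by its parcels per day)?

For a sum of weighted absolute distances on a line, the optimum is the weighted median (not the mean). Total weight W = 489; half-weight = 244.5.
Sort by position and accumulate weight:
  block 1 (Northgate, w=3) → cum 3
  block 3 (Hillcrest, w=175) → cum 178
  block 5 (Riverbend, w=120) → cum 298  ≥ 244.5 → median here
  block 10 (Eastvale, w=6) → cum 304
  block 11 (Midtown, w=50) → cum 354
  block 22 (Lakeside, w=75) → cum 429
  block 23 (Westmoor, w=25) → cum 454
  block 24 (Southcross, w=35) → cum 489
Optimal location: block 5.

x = 5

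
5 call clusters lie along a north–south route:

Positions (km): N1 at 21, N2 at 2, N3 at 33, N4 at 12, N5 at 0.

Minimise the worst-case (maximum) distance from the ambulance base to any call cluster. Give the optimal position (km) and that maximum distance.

The 1-center on a line is the midpoint of the two extreme points: leftmost at 0, rightmost at 33.
Optimal location = (0 + 33)/2 = 16.5; maximum distance = (33 − 0)/2 = 16.5.

location 16.5, max distance 16.5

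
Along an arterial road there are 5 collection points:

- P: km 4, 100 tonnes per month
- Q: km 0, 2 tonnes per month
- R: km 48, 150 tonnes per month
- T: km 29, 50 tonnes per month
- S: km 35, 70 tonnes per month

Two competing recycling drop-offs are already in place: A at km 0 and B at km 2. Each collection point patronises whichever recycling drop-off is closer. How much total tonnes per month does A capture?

The indifferent point is the midpoint (0+2)/2 = 1; collection points left of it (closer to A at 0) go to A, those right go to B.
  Q at 0 (w=2) → A
  P at 4 (w=100) → B
  T at 29 (w=50) → B
  S at 35 (w=70) → B
  R at 48 (w=150) → B
A captures 2; B captures 370.

2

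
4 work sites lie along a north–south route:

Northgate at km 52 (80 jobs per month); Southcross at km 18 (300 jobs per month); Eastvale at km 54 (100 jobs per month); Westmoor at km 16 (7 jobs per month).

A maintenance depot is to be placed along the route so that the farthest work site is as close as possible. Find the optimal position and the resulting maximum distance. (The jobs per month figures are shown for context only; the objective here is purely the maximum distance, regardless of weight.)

The 1-center on a line is the midpoint of the two extreme points: leftmost at 16, rightmost at 54.
Optimal location = (16 + 54)/2 = 35; maximum distance = (54 − 16)/2 = 19.

location 35, max distance 19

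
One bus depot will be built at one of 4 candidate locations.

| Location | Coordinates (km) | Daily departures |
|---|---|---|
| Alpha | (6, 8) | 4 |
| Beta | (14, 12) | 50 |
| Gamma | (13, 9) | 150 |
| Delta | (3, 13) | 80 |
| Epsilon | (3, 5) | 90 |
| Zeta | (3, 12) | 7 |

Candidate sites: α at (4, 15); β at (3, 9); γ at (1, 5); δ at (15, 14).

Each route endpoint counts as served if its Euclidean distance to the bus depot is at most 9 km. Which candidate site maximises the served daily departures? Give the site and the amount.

Coverage radius r = 9 km; a point is covered iff (Δx)²+(Δy)² ≤ 9² = 81.
  α (4, 15): covers {Alpha, Delta, Zeta} → 91
  β (3, 9): covers {Alpha, Delta, Epsilon, Zeta} → 181
  γ (1, 5): covers {Alpha, Delta, Epsilon, Zeta} → 181
  δ (15, 14): covers {Beta, Gamma} → 200
Maximum coverage at δ: 200 daily departures.

δ, covering 200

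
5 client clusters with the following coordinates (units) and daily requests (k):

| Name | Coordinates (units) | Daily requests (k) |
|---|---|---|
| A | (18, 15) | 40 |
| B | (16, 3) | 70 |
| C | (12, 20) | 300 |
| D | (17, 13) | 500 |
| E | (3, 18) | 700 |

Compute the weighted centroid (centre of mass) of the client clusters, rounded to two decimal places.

The minimiser of Σwᵢ‖p−pᵢ‖² is the weighted centroid p* = (Σwᵢpᵢ)/(Σwᵢ).
Σwᵢ = 1610.
Σwᵢxᵢ = 40·18 + 70·16 + 300·12 + 500·17 + 700·3 = 16040.
Σwᵢyᵢ = 40·15 + 70·3 + 300·20 + 500·13 + 700·18 = 25910.
x* = 16040/1610 = 9.96, y* = 25910/1610 = 16.09.

(9.96, 16.09)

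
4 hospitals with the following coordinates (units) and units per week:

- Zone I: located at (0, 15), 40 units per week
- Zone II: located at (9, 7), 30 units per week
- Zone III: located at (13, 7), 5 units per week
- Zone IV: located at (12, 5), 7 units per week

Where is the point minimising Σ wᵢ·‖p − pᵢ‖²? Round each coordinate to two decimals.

The minimiser of Σwᵢ‖p−pᵢ‖² is the weighted centroid p* = (Σwᵢpᵢ)/(Σwᵢ).
Σwᵢ = 82.
Σwᵢxᵢ = 40·0 + 30·9 + 5·13 + 7·12 = 419.
Σwᵢyᵢ = 40·15 + 30·7 + 5·7 + 7·5 = 880.
x* = 419/82 = 5.11, y* = 880/82 = 10.73.

(5.11, 10.73)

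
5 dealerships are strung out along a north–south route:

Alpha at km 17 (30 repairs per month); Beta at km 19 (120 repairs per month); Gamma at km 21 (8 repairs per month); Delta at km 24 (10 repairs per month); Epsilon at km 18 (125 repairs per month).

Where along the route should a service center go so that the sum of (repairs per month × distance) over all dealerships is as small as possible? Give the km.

For a sum of weighted absolute distances on a line, the optimum is the weighted median (not the mean). Total weight W = 293; half-weight = 146.5.
Sort by position and accumulate weight:
  km 17 (Alpha, w=30) → cum 30
  km 18 (Epsilon, w=125) → cum 155  ≥ 146.5 → median here
  km 19 (Beta, w=120) → cum 275
  km 21 (Gamma, w=8) → cum 283
  km 24 (Delta, w=10) → cum 293
Optimal location: km 18.

x = 18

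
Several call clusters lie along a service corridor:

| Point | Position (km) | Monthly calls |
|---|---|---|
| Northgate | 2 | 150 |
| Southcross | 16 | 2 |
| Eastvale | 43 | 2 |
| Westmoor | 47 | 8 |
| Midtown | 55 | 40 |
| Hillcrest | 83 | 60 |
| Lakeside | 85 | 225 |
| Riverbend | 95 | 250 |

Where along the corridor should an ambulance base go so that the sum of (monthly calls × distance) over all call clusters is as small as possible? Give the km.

For a sum of weighted absolute distances on a line, the optimum is the weighted median (not the mean). Total weight W = 737; half-weight = 368.5.
Sort by position and accumulate weight:
  km 2 (Northgate, w=150) → cum 150
  km 16 (Southcross, w=2) → cum 152
  km 43 (Eastvale, w=2) → cum 154
  km 47 (Westmoor, w=8) → cum 162
  km 55 (Midtown, w=40) → cum 202
  km 83 (Hillcrest, w=60) → cum 262
  km 85 (Lakeside, w=225) → cum 487  ≥ 368.5 → median here
  km 95 (Riverbend, w=250) → cum 737
Optimal location: km 85.

x = 85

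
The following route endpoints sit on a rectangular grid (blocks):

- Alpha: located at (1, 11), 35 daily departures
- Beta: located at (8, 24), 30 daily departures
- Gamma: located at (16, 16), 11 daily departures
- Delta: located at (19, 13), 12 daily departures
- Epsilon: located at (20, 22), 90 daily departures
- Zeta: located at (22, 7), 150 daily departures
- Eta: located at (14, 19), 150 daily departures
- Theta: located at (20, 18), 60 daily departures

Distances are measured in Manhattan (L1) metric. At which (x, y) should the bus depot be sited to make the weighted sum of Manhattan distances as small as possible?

Manhattan distance separates: Σwᵢ(|x−xᵢ|+|y−yᵢ|) = Σwᵢ|x−xᵢ| + Σwᵢ|y−yᵢ|, so x and y are optimised independently as 1-D weighted medians.
Total weight W = 538; half = 269.
x-coordinate, sorted with cumulative weight:
  x=1 (Alpha, w=35) cum 35
  x=8 (Beta, w=30) cum 65
  x=14 (Eta, w=150) cum 215
  x=16 (Gamma, w=11) cum 226
  x=19 (Delta, w=12) cum 238
  x=20 (Epsilon, w=90) cum 328  ← median
  x=20 (Theta, w=60) cum 388
  x=22 (Zeta, w=150) cum 538
⇒ x* = 20
y-coordinate, sorted with cumulative weight:
  y=7 (Zeta, w=150) cum 150
  y=11 (Alpha, w=35) cum 185
  y=13 (Delta, w=12) cum 197
  y=16 (Gamma, w=11) cum 208
  y=18 (Theta, w=60) cum 268
  y=19 (Eta, w=150) cum 418  ← median
  y=22 (Epsilon, w=90) cum 508
  y=24 (Beta, w=30) cum 538
⇒ y* = 19

(20, 19)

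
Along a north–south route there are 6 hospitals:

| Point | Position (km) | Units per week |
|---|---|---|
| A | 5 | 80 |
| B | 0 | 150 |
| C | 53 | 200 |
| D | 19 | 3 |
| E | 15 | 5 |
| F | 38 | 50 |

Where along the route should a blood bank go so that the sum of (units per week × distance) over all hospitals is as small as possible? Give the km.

x = 38

For a sum of weighted absolute distances on a line, the optimum is the weighted median (not the mean). Total weight W = 488; half-weight = 244.
Sort by position and accumulate weight:
  km 0 (B, w=150) → cum 150
  km 5 (A, w=80) → cum 230
  km 15 (E, w=5) → cum 235
  km 19 (D, w=3) → cum 238
  km 38 (F, w=50) → cum 288  ≥ 244 → median here
  km 53 (C, w=200) → cum 488
Optimal location: km 38.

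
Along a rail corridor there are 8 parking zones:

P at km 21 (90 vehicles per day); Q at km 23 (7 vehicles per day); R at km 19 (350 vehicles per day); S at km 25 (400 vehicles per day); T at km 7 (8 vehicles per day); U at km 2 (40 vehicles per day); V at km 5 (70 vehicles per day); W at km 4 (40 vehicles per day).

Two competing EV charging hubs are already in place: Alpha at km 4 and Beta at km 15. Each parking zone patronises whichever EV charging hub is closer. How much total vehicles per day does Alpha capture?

158

The indifferent point is the midpoint (4+15)/2 = 9.5; parking zones left of it (closer to Alpha at 4) go to Alpha, those right go to Beta.
  U at 2 (w=40) → Alpha
  W at 4 (w=40) → Alpha
  V at 5 (w=70) → Alpha
  T at 7 (w=8) → Alpha
  R at 19 (w=350) → Beta
  P at 21 (w=90) → Beta
  Q at 23 (w=7) → Beta
  S at 25 (w=400) → Beta
Alpha captures 158; Beta captures 847.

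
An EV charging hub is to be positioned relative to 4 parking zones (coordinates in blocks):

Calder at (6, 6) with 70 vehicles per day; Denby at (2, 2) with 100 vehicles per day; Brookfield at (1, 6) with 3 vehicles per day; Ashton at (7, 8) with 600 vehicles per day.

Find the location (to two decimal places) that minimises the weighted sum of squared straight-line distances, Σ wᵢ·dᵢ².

(6.24, 7.03)

The minimiser of Σwᵢ‖p−pᵢ‖² is the weighted centroid p* = (Σwᵢpᵢ)/(Σwᵢ).
Σwᵢ = 773.
Σwᵢxᵢ = 70·6 + 100·2 + 3·1 + 600·7 = 4823.
Σwᵢyᵢ = 70·6 + 100·2 + 3·6 + 600·8 = 5438.
x* = 4823/773 = 6.24, y* = 5438/773 = 7.03.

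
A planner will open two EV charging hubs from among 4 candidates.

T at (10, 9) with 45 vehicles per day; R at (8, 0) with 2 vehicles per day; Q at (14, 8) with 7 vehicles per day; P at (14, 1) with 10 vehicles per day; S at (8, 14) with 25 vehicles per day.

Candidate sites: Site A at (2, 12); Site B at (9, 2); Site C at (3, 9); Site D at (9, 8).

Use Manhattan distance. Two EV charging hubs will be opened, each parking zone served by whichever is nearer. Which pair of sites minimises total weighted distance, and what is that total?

{Site B, Site D}, total 366

Evaluate every pair (each demand assigned to the nearer of the two):
  {Site B, Site D}: total = 366
  {Site A, Site D}: total = 438
  {Site C, Site D}: total = 438
  {Site A, Site B}: total = 703
  {Site B, Site C}: total = 708
  {Site A, Site C}: total = 817
Best pair: {Site B, Site D} with total 366.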